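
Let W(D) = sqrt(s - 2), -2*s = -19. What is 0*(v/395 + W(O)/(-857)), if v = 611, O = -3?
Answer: 0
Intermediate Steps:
s = 19/2 (s = -1/2*(-19) = 19/2 ≈ 9.5000)
W(D) = sqrt(30)/2 (W(D) = sqrt(19/2 - 2) = sqrt(15/2) = sqrt(30)/2)
0*(v/395 + W(O)/(-857)) = 0*(611/395 + (sqrt(30)/2)/(-857)) = 0*(611*(1/395) + (sqrt(30)/2)*(-1/857)) = 0*(611/395 - sqrt(30)/1714) = 0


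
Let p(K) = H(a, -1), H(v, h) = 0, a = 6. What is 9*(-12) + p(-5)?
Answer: -108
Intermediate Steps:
p(K) = 0
9*(-12) + p(-5) = 9*(-12) + 0 = -108 + 0 = -108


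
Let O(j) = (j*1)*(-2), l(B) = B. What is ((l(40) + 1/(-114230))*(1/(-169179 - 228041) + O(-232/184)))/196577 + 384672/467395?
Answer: 15792943518493764625017/19177230163840297045400 ≈ 0.82353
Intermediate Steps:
O(j) = -2*j (O(j) = j*(-2) = -2*j)
((l(40) + 1/(-114230))*(1/(-169179 - 228041) + O(-232/184)))/196577 + 384672/467395 = ((40 + 1/(-114230))*(1/(-169179 - 228041) - (-464)/184))/196577 + 384672/467395 = ((40 - 1/114230)*(1/(-397220) - (-464)/184))*(1/196577) + 384672*(1/467395) = (4569199*(-1/397220 - 2*(-29/23))/114230)*(1/196577) + 384672/467395 = (4569199*(-1/397220 + 58/23)/114230)*(1/196577) + 384672/467395 = ((4569199/114230)*(23038737/9136060))*(1/196577) + 384672/467395 = (105268574061663/1043612133800)*(1/196577) + 384672/467395 = 105268574061663/205150142426002600 + 384672/467395 = 15792943518493764625017/19177230163840297045400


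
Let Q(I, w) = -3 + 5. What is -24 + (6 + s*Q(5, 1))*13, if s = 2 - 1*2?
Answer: 54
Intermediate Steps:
Q(I, w) = 2
s = 0 (s = 2 - 2 = 0)
-24 + (6 + s*Q(5, 1))*13 = -24 + (6 + 0*2)*13 = -24 + (6 + 0)*13 = -24 + 6*13 = -24 + 78 = 54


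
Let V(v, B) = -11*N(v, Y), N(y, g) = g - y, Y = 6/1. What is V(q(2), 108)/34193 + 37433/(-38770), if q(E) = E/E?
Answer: -1282078919/1325662610 ≈ -0.96712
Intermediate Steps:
q(E) = 1
Y = 6 (Y = 6*1 = 6)
V(v, B) = -66 + 11*v (V(v, B) = -11*(6 - v) = -66 + 11*v)
V(q(2), 108)/34193 + 37433/(-38770) = (-66 + 11*1)/34193 + 37433/(-38770) = (-66 + 11)*(1/34193) + 37433*(-1/38770) = -55*1/34193 - 37433/38770 = -55/34193 - 37433/38770 = -1282078919/1325662610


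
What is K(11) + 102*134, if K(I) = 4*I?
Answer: 13712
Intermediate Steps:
K(11) + 102*134 = 4*11 + 102*134 = 44 + 13668 = 13712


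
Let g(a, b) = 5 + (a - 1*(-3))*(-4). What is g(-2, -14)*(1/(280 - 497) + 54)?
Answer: 11717/217 ≈ 53.995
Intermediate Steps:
g(a, b) = -7 - 4*a (g(a, b) = 5 + (a + 3)*(-4) = 5 + (3 + a)*(-4) = 5 + (-12 - 4*a) = -7 - 4*a)
g(-2, -14)*(1/(280 - 497) + 54) = (-7 - 4*(-2))*(1/(280 - 497) + 54) = (-7 + 8)*(1/(-217) + 54) = 1*(-1/217 + 54) = 1*(11717/217) = 11717/217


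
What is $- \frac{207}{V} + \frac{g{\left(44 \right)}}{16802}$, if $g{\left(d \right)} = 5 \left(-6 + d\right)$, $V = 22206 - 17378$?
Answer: $- \frac{1280347}{40560028} \approx -0.031567$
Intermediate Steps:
$V = 4828$
$g{\left(d \right)} = -30 + 5 d$
$- \frac{207}{V} + \frac{g{\left(44 \right)}}{16802} = - \frac{207}{4828} + \frac{-30 + 5 \cdot 44}{16802} = \left(-207\right) \frac{1}{4828} + \left(-30 + 220\right) \frac{1}{16802} = - \frac{207}{4828} + 190 \cdot \frac{1}{16802} = - \frac{207}{4828} + \frac{95}{8401} = - \frac{1280347}{40560028}$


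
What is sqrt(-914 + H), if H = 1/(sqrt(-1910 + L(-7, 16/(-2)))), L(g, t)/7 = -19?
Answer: sqrt(-423877554 - 681*I*sqrt(227))/681 ≈ 0.0003659 - 30.232*I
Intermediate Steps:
L(g, t) = -133 (L(g, t) = 7*(-19) = -133)
H = -I*sqrt(227)/681 (H = 1/(sqrt(-1910 - 133)) = 1/(sqrt(-2043)) = 1/(3*I*sqrt(227)) = -I*sqrt(227)/681 ≈ -0.022124*I)
sqrt(-914 + H) = sqrt(-914 - I*sqrt(227)/681)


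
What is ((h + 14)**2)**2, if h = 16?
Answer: 810000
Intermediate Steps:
((h + 14)**2)**2 = ((16 + 14)**2)**2 = (30**2)**2 = 900**2 = 810000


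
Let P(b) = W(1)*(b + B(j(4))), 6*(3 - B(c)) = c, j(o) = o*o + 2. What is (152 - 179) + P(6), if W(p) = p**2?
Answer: -21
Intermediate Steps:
j(o) = 2 + o**2 (j(o) = o**2 + 2 = 2 + o**2)
B(c) = 3 - c/6
P(b) = b (P(b) = 1**2*(b + (3 - (2 + 4**2)/6)) = 1*(b + (3 - (2 + 16)/6)) = 1*(b + (3 - 1/6*18)) = 1*(b + (3 - 3)) = 1*(b + 0) = 1*b = b)
(152 - 179) + P(6) = (152 - 179) + 6 = -27 + 6 = -21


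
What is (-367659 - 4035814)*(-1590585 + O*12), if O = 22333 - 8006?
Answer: 6247035409653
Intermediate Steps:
O = 14327
(-367659 - 4035814)*(-1590585 + O*12) = (-367659 - 4035814)*(-1590585 + 14327*12) = -4403473*(-1590585 + 171924) = -4403473*(-1418661) = 6247035409653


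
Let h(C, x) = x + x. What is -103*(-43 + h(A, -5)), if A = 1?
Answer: 5459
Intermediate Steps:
h(C, x) = 2*x
-103*(-43 + h(A, -5)) = -103*(-43 + 2*(-5)) = -103*(-43 - 10) = -103*(-53) = 5459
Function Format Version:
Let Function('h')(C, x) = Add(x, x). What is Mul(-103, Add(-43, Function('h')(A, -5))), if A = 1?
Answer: 5459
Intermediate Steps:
Function('h')(C, x) = Mul(2, x)
Mul(-103, Add(-43, Function('h')(A, -5))) = Mul(-103, Add(-43, Mul(2, -5))) = Mul(-103, Add(-43, -10)) = Mul(-103, -53) = 5459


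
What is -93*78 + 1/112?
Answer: -812447/112 ≈ -7254.0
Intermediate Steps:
-93*78 + 1/112 = -7254 + 1/112 = -812447/112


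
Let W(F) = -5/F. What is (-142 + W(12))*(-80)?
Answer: 34180/3 ≈ 11393.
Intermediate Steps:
(-142 + W(12))*(-80) = (-142 - 5/12)*(-80) = -1709/12*(-80) = 34180/3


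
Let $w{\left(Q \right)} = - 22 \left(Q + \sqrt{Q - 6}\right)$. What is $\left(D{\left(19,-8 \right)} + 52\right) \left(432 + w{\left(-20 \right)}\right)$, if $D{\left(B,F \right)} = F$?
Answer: $38368 - 968 i \sqrt{26} \approx 38368.0 - 4935.9 i$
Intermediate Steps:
$w{\left(Q \right)} = - 22 Q - 22 \sqrt{-6 + Q}$ ($w{\left(Q \right)} = - 22 \left(Q + \sqrt{-6 + Q}\right) = - 22 Q - 22 \sqrt{-6 + Q}$)
$\left(D{\left(19,-8 \right)} + 52\right) \left(432 + w{\left(-20 \right)}\right) = \left(-8 + 52\right) \left(432 - \left(-440 + 22 \sqrt{-6 - 20}\right)\right) = 44 \left(432 + \left(440 - 22 \sqrt{-26}\right)\right) = 44 \left(432 + \left(440 - 22 i \sqrt{26}\right)\right) = 44 \left(872 - 22 i \sqrt{26}\right) = 38368 - 968 i \sqrt{26}$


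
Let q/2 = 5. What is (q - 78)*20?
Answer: -1360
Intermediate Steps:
q = 10 (q = 2*5 = 10)
(q - 78)*20 = (10 - 78)*20 = -68*20 = -1360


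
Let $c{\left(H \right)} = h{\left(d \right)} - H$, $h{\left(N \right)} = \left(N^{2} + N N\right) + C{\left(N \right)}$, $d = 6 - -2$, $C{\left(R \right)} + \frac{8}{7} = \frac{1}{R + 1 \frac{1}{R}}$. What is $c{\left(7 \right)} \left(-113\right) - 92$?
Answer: $- \frac{6210643}{455} \approx -13650.0$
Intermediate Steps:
$C{\left(R \right)} = - \frac{8}{7} + \frac{1}{R + \frac{1}{R}}$ ($C{\left(R \right)} = - \frac{8}{7} + \frac{1}{R + 1 \frac{1}{R}} = - \frac{8}{7} + \frac{1}{R + \frac{1}{R}}$)
$d = 8$ ($d = 6 + 2 = 8$)
$h{\left(N \right)} = 2 N^{2} + \frac{-8 - 8 N^{2} + 7 N}{7 \left(1 + N^{2}\right)}$ ($h{\left(N \right)} = \left(N^{2} + N N\right) + \frac{-8 - 8 N^{2} + 7 N}{7 \left(1 + N^{2}\right)} = \left(N^{2} + N^{2}\right) + \frac{-8 - 8 N^{2} + 7 N}{7 \left(1 + N^{2}\right)} = 2 N^{2} + \frac{-8 - 8 N^{2} + 7 N}{7 \left(1 + N^{2}\right)}$)
$c{\left(H \right)} = \frac{57776}{455} - H$ ($c{\left(H \right)} = \frac{-8 + 6 \cdot 8^{2} + 7 \cdot 8 + 14 \cdot 8^{4}}{7 \left(1 + 8^{2}\right)} - H = \frac{-8 + 6 \cdot 64 + 56 + 14 \cdot 4096}{7 \left(1 + 64\right)} - H = \frac{-8 + 384 + 56 + 57344}{7 \cdot 65} - H = \frac{1}{7} \cdot \frac{1}{65} \cdot 57776 - H = \frac{57776}{455} - H$)
$c{\left(7 \right)} \left(-113\right) - 92 = \left(\frac{57776}{455} - 7\right) \left(-113\right) - 92 = \frac{54591}{455} \left(-113\right) - 92 = - \frac{6168783}{455} - 92 = - \frac{6210643}{455}$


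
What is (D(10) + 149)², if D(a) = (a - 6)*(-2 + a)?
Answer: 32761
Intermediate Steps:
D(a) = (-6 + a)*(-2 + a)
(D(10) + 149)² = ((12 + 10² - 8*10) + 149)² = ((12 + 100 - 80) + 149)² = (32 + 149)² = 181² = 32761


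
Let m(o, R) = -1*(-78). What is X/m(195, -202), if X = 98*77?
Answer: 3773/39 ≈ 96.744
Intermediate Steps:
m(o, R) = 78
X = 7546
X/m(195, -202) = 7546/78 = 7546*(1/78) = 3773/39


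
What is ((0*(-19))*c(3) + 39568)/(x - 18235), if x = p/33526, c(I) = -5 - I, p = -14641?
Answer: -1326556768/611361251 ≈ -2.1698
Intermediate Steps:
x = -14641/33526 ≈ -0.43671
((0*(-19))*c(3) + 39568)/(x - 18235) = ((0*(-19))*(-5 - 1*3) + 39568)/(-14641/33526 - 18235) = (0*(-5 - 3) + 39568)/(-611361251/33526) = (0*(-8) + 39568)*(-33526/611361251) = (0 + 39568)*(-33526/611361251) = 39568*(-33526/611361251) = -1326556768/611361251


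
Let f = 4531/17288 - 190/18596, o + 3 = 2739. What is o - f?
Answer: 219877307793/80371912 ≈ 2735.8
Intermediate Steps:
o = 2736 (o = -3 + 2739 = 2736)
f = 20243439/80371912 (f = 4531*(1/17288) - 190*1/18596 = 4531/17288 - 95/9298 = 20243439/80371912 ≈ 0.25187)
o - f = 2736 - 1*20243439/80371912 = 2736 - 20243439/80371912 = 219877307793/80371912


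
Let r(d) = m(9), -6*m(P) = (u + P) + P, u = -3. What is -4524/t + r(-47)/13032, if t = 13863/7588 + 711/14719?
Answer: -4389833723901539/1819654380720 ≈ -2412.5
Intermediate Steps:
m(P) = ½ - P/3 (m(P) = -((-3 + P) + P)/6 = -(-3 + 2*P)/6 = ½ - P/3)
r(d) = -5/2 (r(d) = ½ - ⅓*9 = ½ - 3 = -5/2)
t = 209444565/111687772 (t = 13863*(1/7588) + 711*(1/14719) = 13863/7588 + 711/14719 = 209444565/111687772 ≈ 1.8753)
-4524/t + r(-47)/13032 = -4524/209444565/111687772 - 5/2/13032 = -4524*111687772/209444565 - 5/2*1/13032 = -168425160176/69814855 - 5/26064 = -4389833723901539/1819654380720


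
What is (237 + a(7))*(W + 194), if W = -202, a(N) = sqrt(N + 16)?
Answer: -1896 - 8*sqrt(23) ≈ -1934.4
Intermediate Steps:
a(N) = sqrt(16 + N)
(237 + a(7))*(W + 194) = (237 + sqrt(16 + 7))*(-202 + 194) = (237 + sqrt(23))*(-8) = -1896 - 8*sqrt(23)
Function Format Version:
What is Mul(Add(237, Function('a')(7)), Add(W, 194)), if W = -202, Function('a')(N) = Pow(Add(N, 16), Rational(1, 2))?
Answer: Add(-1896, Mul(-8, Pow(23, Rational(1, 2)))) ≈ -1934.4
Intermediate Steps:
Function('a')(N) = Pow(Add(16, N), Rational(1, 2))
Mul(Add(237, Function('a')(7)), Add(W, 194)) = Mul(Add(237, Pow(Add(16, 7), Rational(1, 2))), Add(-202, 194)) = Mul(Add(237, Pow(23, Rational(1, 2))), -8) = Add(-1896, Mul(-8, Pow(23, Rational(1, 2))))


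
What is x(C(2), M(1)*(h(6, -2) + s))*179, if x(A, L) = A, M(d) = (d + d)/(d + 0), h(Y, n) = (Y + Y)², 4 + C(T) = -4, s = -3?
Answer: -1432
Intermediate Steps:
C(T) = -8 (C(T) = -4 - 4 = -8)
h(Y, n) = 4*Y² (h(Y, n) = (2*Y)² = 4*Y²)
M(d) = 2 (M(d) = (2*d)/d = 2)
x(C(2), M(1)*(h(6, -2) + s))*179 = -8*179 = -1432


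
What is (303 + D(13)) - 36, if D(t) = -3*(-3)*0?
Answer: 267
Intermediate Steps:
D(t) = 0 (D(t) = 9*0 = 0)
(303 + D(13)) - 36 = (303 + 0) - 36 = 303 - 36 = 267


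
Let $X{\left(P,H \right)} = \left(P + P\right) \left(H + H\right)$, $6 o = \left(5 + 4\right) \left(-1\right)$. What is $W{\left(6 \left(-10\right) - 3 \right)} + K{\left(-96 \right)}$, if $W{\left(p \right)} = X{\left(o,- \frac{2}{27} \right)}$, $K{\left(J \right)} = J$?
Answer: $- \frac{860}{9} \approx -95.556$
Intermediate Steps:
$o = - \frac{3}{2}$ ($o = \frac{\left(5 + 4\right) \left(-1\right)}{6} = \frac{9 \left(-1\right)}{6} = \frac{1}{6} \left(-9\right) = - \frac{3}{2} \approx -1.5$)
$X{\left(P,H \right)} = 4 H P$ ($X{\left(P,H \right)} = 2 P 2 H = 4 H P$)
$W{\left(p \right)} = \frac{4}{9}$ ($W{\left(p \right)} = 4 \left(- \frac{2}{27}\right) \left(- \frac{3}{2}\right) = \frac{4}{9}$)
$W{\left(6 \left(-10\right) - 3 \right)} + K{\left(-96 \right)} = \frac{4}{9} - 96 = - \frac{860}{9}$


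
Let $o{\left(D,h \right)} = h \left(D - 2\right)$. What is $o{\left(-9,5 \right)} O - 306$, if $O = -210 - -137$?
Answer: $3709$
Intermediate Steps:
$o{\left(D,h \right)} = h \left(-2 + D\right)$
$O = -73$ ($O = -210 + 137 = -73$)
$o{\left(-9,5 \right)} O - 306 = 5 \left(-2 - 9\right) \left(-73\right) - 306 = 5 \left(-11\right) \left(-73\right) - 306 = \left(-55\right) \left(-73\right) - 306 = 4015 - 306 = 3709$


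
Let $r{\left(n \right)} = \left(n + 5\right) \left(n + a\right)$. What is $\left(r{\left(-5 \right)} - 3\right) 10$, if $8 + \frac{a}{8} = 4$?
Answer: $-30$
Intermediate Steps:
$a = -32$ ($a = -64 + 8 \cdot 4 = -64 + 32 = -32$)
$r{\left(n \right)} = \left(-32 + n\right) \left(5 + n\right)$ ($r{\left(n \right)} = \left(n + 5\right) \left(n - 32\right) = \left(5 + n\right) \left(-32 + n\right) = \left(-32 + n\right) \left(5 + n\right)$)
$\left(r{\left(-5 \right)} - 3\right) 10 = \left(\left(-160 + \left(-5\right)^{2} - -135\right) - 3\right) 10 = \left(\left(-160 + 25 + 135\right) - 3\right) 10 = \left(0 - 3\right) 10 = \left(-3\right) 10 = -30$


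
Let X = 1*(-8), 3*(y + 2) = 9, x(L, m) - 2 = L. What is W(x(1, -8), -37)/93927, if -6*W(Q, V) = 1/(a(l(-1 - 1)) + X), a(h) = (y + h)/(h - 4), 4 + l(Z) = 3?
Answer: 1/4508496 ≈ 2.2180e-7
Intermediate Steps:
x(L, m) = 2 + L
l(Z) = -1 (l(Z) = -4 + 3 = -1)
y = 1 (y = -2 + (1/3)*9 = -2 + 3 = 1)
X = -8
a(h) = (1 + h)/(-4 + h) (a(h) = (1 + h)/(h - 4) = (1 + h)/(-4 + h))
W(Q, V) = 1/48 (W(Q, V) = -1/(6*((1 - 1)/(-4 - 1) - 8)) = -1/(6*(0/(-5) - 8)) = -1/(6*(-1/5*0 - 8)) = -1/(6*(0 - 8)) = -1/6/(-8) = -1/6*(-1/8) = 1/48)
W(x(1, -8), -37)/93927 = (1/48)/93927 = (1/48)*(1/93927) = 1/4508496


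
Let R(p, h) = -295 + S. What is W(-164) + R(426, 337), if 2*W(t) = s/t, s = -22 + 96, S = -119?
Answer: -67933/164 ≈ -414.23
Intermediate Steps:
s = 74
R(p, h) = -414 (R(p, h) = -295 - 119 = -414)
W(t) = 37/t (W(t) = (74/t)/2 = 37/t)
W(-164) + R(426, 337) = 37/(-164) - 414 = 37*(-1/164) - 414 = -37/164 - 414 = -67933/164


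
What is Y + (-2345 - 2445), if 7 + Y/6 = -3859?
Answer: -27986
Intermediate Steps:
Y = -23196 (Y = -42 + 6*(-3859) = -42 - 23154 = -23196)
Y + (-2345 - 2445) = -23196 + (-2345 - 2445) = -23196 - 4790 = -27986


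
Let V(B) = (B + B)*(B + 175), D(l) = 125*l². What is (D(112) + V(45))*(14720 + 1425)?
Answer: 25635031000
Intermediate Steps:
V(B) = 2*B*(175 + B) (V(B) = (2*B)*(175 + B) = 2*B*(175 + B))
(D(112) + V(45))*(14720 + 1425) = (125*112² + 2*45*(175 + 45))*(14720 + 1425) = (125*12544 + 2*45*220)*16145 = (1568000 + 19800)*16145 = 1587800*16145 = 25635031000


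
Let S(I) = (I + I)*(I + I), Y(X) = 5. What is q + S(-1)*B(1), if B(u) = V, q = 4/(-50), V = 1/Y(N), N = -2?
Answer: 18/25 ≈ 0.72000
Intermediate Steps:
V = ⅕ (V = 1/5 = ⅕ ≈ 0.20000)
q = -2/25 (q = 4*(-1/50) = -2/25 ≈ -0.080000)
B(u) = ⅕
S(I) = 4*I² (S(I) = (2*I)*(2*I) = 4*I²)
q + S(-1)*B(1) = -2/25 + (4*(-1)²)*(⅕) = -2/25 + (4*1)*(⅕) = -2/25 + 4*(⅕) = -2/25 + ⅘ = 18/25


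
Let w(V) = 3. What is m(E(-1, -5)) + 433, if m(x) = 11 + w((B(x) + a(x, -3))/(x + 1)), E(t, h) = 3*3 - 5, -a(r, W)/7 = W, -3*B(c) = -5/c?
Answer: 447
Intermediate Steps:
B(c) = 5/(3*c) (B(c) = -(-5)/(3*c) = 5/(3*c))
a(r, W) = -7*W
E(t, h) = 4 (E(t, h) = 9 - 5 = 4)
m(x) = 14 (m(x) = 11 + 3 = 14)
m(E(-1, -5)) + 433 = 14 + 433 = 447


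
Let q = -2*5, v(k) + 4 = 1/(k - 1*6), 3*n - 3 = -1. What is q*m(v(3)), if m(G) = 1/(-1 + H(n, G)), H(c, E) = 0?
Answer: 10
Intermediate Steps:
n = 2/3 (n = 1 + (1/3)*(-1) = 1 - 1/3 = 2/3 ≈ 0.66667)
v(k) = -4 + 1/(-6 + k) (v(k) = -4 + 1/(k - 1*6) = -4 + 1/(k - 6) = -4 + 1/(-6 + k))
m(G) = -1 (m(G) = 1/(-1 + 0) = 1/(-1) = -1)
q = -10
q*m(v(3)) = -10*(-1) = 10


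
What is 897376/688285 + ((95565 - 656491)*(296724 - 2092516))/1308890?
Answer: 69331507619083536/90088935365 ≈ 7.6959e+5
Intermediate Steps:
897376/688285 + ((95565 - 656491)*(296724 - 2092516))/1308890 = 897376*(1/688285) - 560926*(-1795792)*(1/1308890) = 897376/688285 + 1007306423392*(1/1308890) = 897376/688285 + 503653211696/654445 = 69331507619083536/90088935365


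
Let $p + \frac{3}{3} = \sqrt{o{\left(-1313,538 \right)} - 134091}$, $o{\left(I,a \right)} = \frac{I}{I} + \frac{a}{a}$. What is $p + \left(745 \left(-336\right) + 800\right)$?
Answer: $-249521 + i \sqrt{134089} \approx -2.4952 \cdot 10^{5} + 366.18 i$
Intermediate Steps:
$o{\left(I,a \right)} = 2$ ($o{\left(I,a \right)} = 1 + 1 = 2$)
$p = -1 + i \sqrt{134089}$ ($p = -1 + \sqrt{2 - 134091} = -1 + \sqrt{-134089} = -1 + i \sqrt{134089} \approx -1.0 + 366.18 i$)
$p + \left(745 \left(-336\right) + 800\right) = \left(-1 + i \sqrt{134089}\right) + \left(745 \left(-336\right) + 800\right) = \left(-1 + i \sqrt{134089}\right) + \left(-250320 + 800\right) = \left(-1 + i \sqrt{134089}\right) - 249520 = -249521 + i \sqrt{134089}$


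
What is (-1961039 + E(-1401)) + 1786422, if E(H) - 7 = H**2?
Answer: 1788191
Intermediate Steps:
E(H) = 7 + H**2
(-1961039 + E(-1401)) + 1786422 = (-1961039 + (7 + (-1401)**2)) + 1786422 = (-1961039 + (7 + 1962801)) + 1786422 = (-1961039 + 1962808) + 1786422 = 1769 + 1786422 = 1788191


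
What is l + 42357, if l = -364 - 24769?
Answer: 17224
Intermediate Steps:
l = -25133
l + 42357 = -25133 + 42357 = 17224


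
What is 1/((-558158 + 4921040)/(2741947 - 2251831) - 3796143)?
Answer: -81686/310091009951 ≈ -2.6343e-7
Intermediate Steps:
1/((-558158 + 4921040)/(2741947 - 2251831) - 3796143) = 1/(4362882/490116 - 3796143) = 1/(4362882*(1/490116) - 3796143) = 1/(727147/81686 - 3796143) = 1/(-310091009951/81686) = -81686/310091009951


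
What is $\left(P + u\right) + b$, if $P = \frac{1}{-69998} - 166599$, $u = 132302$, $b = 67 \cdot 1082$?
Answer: $\frac{2673713605}{69998} \approx 38197.0$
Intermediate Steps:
$b = 72494$
$P = - \frac{11661596803}{69998}$ ($P = - \frac{1}{69998} - 166599 = - \frac{11661596803}{69998} \approx -1.666 \cdot 10^{5}$)
$\left(P + u\right) + b = \left(- \frac{11661596803}{69998} + 132302\right) + 72494 = - \frac{2400721407}{69998} + 72494 = \frac{2673713605}{69998}$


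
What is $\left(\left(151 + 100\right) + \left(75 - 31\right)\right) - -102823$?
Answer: $103118$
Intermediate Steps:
$\left(\left(151 + 100\right) + \left(75 - 31\right)\right) - -102823 = \left(251 + 44\right) + 102823 = 295 + 102823 = 103118$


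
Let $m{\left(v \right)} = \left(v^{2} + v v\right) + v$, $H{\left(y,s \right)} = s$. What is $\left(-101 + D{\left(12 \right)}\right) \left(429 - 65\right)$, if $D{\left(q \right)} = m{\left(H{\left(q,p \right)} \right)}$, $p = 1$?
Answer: $-35672$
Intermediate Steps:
$m{\left(v \right)} = v + 2 v^{2}$ ($m{\left(v \right)} = \left(v^{2} + v^{2}\right) + v = 2 v^{2} + v = v + 2 v^{2}$)
$D{\left(q \right)} = 3$ ($D{\left(q \right)} = 1 \left(1 + 2 \cdot 1\right) = 1 \left(1 + 2\right) = 1 \cdot 3 = 3$)
$\left(-101 + D{\left(12 \right)}\right) \left(429 - 65\right) = \left(-101 + 3\right) \left(429 - 65\right) = \left(-98\right) 364 = -35672$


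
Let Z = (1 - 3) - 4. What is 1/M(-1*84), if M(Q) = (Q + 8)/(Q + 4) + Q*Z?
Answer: 20/10099 ≈ 0.0019804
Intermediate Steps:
Z = -6 (Z = -2 - 4 = -6)
M(Q) = -6*Q + (8 + Q)/(4 + Q) (M(Q) = (Q + 8)/(Q + 4) + Q*(-6) = (8 + Q)/(4 + Q) - 6*Q = -6*Q + (8 + Q)/(4 + Q))
1/M(-1*84) = 1/((8 - (-23)*84 - 6*(-1*84)²)/(4 - 1*84)) = 1/((8 - 23*(-84) - 6*(-84)²)/(4 - 84)) = 1/((8 + 1932 - 6*7056)/(-80)) = 1/(-(8 + 1932 - 42336)/80) = 1/(-1/80*(-40396)) = 1/(10099/20) = 20/10099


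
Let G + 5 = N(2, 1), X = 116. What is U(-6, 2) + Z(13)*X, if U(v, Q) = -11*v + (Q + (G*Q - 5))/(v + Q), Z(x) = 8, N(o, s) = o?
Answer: 3985/4 ≈ 996.25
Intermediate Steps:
G = -3 (G = -5 + 2 = -3)
U(v, Q) = -11*v + (-5 - 2*Q)/(Q + v) (U(v, Q) = -11*v + (Q + (-3*Q - 5))/(v + Q) = -11*v + (Q + (-5 - 3*Q))/(Q + v) = -11*v + (-5 - 2*Q)/(Q + v))
U(-6, 2) + Z(13)*X = (-5 - 11*(-6)² - 2*2 - 11*2*(-6))/(2 - 6) + 8*116 = (-5 - 11*36 - 4 + 132)/(-4) + 928 = -(-5 - 396 - 4 + 132)/4 + 928 = -¼*(-273) + 928 = 273/4 + 928 = 3985/4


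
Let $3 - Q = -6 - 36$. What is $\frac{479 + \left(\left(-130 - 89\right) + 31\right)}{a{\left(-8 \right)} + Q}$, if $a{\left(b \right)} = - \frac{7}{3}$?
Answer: $\frac{873}{128} \approx 6.8203$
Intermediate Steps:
$Q = 45$ ($Q = 3 - \left(-6 - 36\right) = 3 - -42 = 3 + 42 = 45$)
$a{\left(b \right)} = - \frac{7}{3}$ ($a{\left(b \right)} = \left(-7\right) \frac{1}{3} = - \frac{7}{3}$)
$\frac{479 + \left(\left(-130 - 89\right) + 31\right)}{a{\left(-8 \right)} + Q} = \frac{479 + \left(\left(-130 - 89\right) + 31\right)}{- \frac{7}{3} + 45} = \frac{479 + \left(-219 + 31\right)}{\frac{128}{3}} = \left(479 - 188\right) \frac{3}{128} = 291 \cdot \frac{3}{128} = \frac{873}{128}$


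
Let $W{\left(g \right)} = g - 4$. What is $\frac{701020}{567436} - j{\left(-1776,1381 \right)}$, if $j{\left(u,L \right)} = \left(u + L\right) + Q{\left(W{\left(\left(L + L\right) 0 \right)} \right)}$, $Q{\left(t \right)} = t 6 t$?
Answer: $\frac{42591096}{141859} \approx 300.24$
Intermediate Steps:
$W{\left(g \right)} = -4 + g$
$Q{\left(t \right)} = 6 t^{2}$ ($Q{\left(t \right)} = 6 t t = 6 t^{2}$)
$j{\left(u,L \right)} = 96 + L + u$ ($j{\left(u,L \right)} = \left(u + L\right) + 6 \left(-4 + \left(L + L\right) 0\right)^{2} = \left(L + u\right) + 6 \left(-4 + 2 L 0\right)^{2} = \left(L + u\right) + 6 \left(-4 + 0\right)^{2} = \left(L + u\right) + 6 \left(-4\right)^{2} = \left(L + u\right) + 6 \cdot 16 = \left(L + u\right) + 96 = 96 + L + u$)
$\frac{701020}{567436} - j{\left(-1776,1381 \right)} = \frac{701020}{567436} - \left(96 + 1381 - 1776\right) = 701020 \cdot \frac{1}{567436} - -299 = \frac{175255}{141859} + 299 = \frac{42591096}{141859}$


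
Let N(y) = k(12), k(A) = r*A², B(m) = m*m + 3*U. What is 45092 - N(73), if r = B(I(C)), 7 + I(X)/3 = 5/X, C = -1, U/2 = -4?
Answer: -138076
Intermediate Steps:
U = -8 (U = 2*(-4) = -8)
I(X) = -21 + 15/X (I(X) = -21 + 3*(5/X) = -21 + 15/X)
B(m) = -24 + m² (B(m) = m*m + 3*(-8) = m² - 24 = -24 + m²)
r = 1272 (r = -24 + (-21 + 15/(-1))² = -24 + (-21 + 15*(-1))² = -24 + (-21 - 15)² = -24 + (-36)² = -24 + 1296 = 1272)
k(A) = 1272*A²
N(y) = 183168 (N(y) = 1272*12² = 1272*144 = 183168)
45092 - N(73) = 45092 - 1*183168 = 45092 - 183168 = -138076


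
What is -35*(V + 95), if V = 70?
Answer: -5775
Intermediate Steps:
-35*(V + 95) = -35*(70 + 95) = -35*165 = -5775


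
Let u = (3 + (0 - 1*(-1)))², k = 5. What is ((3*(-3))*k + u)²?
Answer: 841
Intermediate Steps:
u = 16 (u = (3 + (0 + 1))² = (3 + 1)² = 4² = 16)
((3*(-3))*k + u)² = ((3*(-3))*5 + 16)² = (-9*5 + 16)² = (-45 + 16)² = (-29)² = 841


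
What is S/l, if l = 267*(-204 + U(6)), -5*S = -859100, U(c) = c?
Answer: -7810/2403 ≈ -3.2501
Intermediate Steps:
S = 171820 (S = -⅕*(-859100) = 171820)
l = -52866 (l = 267*(-204 + 6) = 267*(-198) = -52866)
S/l = 171820/(-52866) = 171820*(-1/52866) = -7810/2403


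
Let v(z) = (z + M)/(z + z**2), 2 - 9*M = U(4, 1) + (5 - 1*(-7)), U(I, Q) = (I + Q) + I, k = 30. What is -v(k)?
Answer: -251/8370 ≈ -0.029988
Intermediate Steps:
U(I, Q) = Q + 2*I
M = -19/9 (M = 2/9 - ((1 + 2*4) + (5 - 1*(-7)))/9 = 2/9 - ((1 + 8) + (5 + 7))/9 = 2/9 - (9 + 12)/9 = 2/9 - 1/9*21 = 2/9 - 7/3 = -19/9 ≈ -2.1111)
v(z) = (-19/9 + z)/(z + z**2) (v(z) = (z - 19/9)/(z + z**2) = (-19/9 + z)/(z + z**2))
-v(k) = -(-19/9 + 30)/(30*(1 + 30)) = -251/(30*31*9) = -1*251/8370 = -251/8370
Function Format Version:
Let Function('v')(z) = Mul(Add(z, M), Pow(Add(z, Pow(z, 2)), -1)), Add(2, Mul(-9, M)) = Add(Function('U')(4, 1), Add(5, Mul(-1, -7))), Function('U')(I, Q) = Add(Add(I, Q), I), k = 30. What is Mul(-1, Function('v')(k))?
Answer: Rational(-251, 8370) ≈ -0.029988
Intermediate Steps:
Function('U')(I, Q) = Add(Q, Mul(2, I))
M = Rational(-19, 9) (M = Add(Rational(2, 9), Mul(Rational(-1, 9), Add(Add(1, Mul(2, 4)), Add(5, Mul(-1, -7))))) = Add(Rational(2, 9), Mul(Rational(-1, 9), Add(Add(1, 8), Add(5, 7)))) = Add(Rational(2, 9), Mul(Rational(-1, 9), Add(9, 12))) = Add(Rational(2, 9), Mul(Rational(-1, 9), 21)) = Add(Rational(2, 9), Rational(-7, 3)) = Rational(-19, 9) ≈ -2.1111)
Function('v')(z) = Mul(Pow(Add(z, Pow(z, 2)), -1), Add(Rational(-19, 9), z)) (Function('v')(z) = Mul(Add(z, Rational(-19, 9)), Pow(Add(z, Pow(z, 2)), -1)) = Mul(Add(Rational(-19, 9), z), Pow(Add(z, Pow(z, 2)), -1)) = Mul(Pow(Add(z, Pow(z, 2)), -1), Add(Rational(-19, 9), z)))
Mul(-1, Function('v')(k)) = Mul(-1, Mul(Pow(30, -1), Pow(Add(1, 30), -1), Add(Rational(-19, 9), 30))) = Mul(-1, Mul(Rational(1, 30), Pow(31, -1), Rational(251, 9))) = Mul(-1, Mul(Rational(1, 30), Rational(1, 31), Rational(251, 9))) = Mul(-1, Rational(251, 8370)) = Rational(-251, 8370)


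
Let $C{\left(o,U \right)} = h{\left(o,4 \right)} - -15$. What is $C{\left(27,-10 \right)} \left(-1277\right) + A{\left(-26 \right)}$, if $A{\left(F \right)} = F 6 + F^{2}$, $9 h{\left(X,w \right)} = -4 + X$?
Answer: $- \frac{197086}{9} \approx -21898.0$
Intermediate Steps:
$h{\left(X,w \right)} = - \frac{4}{9} + \frac{X}{9}$ ($h{\left(X,w \right)} = \frac{-4 + X}{9} = - \frac{4}{9} + \frac{X}{9}$)
$C{\left(o,U \right)} = \frac{131}{9} + \frac{o}{9}$ ($C{\left(o,U \right)} = \left(- \frac{4}{9} + \frac{o}{9}\right) - -15 = \left(- \frac{4}{9} + \frac{o}{9}\right) + 15 = \frac{131}{9} + \frac{o}{9}$)
$A{\left(F \right)} = F^{2} + 6 F$ ($A{\left(F \right)} = 6 F + F^{2} = F^{2} + 6 F$)
$C{\left(27,-10 \right)} \left(-1277\right) + A{\left(-26 \right)} = \left(\frac{131}{9} + \frac{1}{9} \cdot 27\right) \left(-1277\right) - 26 \left(6 - 26\right) = \left(\frac{131}{9} + 3\right) \left(-1277\right) - -520 = \frac{158}{9} \left(-1277\right) + 520 = - \frac{201766}{9} + 520 = - \frac{197086}{9}$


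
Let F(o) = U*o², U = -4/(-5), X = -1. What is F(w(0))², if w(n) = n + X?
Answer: 16/25 ≈ 0.64000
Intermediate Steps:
U = ⅘ (U = -4*(-⅕) = ⅘ ≈ 0.80000)
w(n) = -1 + n (w(n) = n - 1 = -1 + n)
F(o) = 4*o²/5
F(w(0))² = (4*(-1 + 0)²/5)² = ((⅘)*(-1)²)² = ((⅘)*1)² = (⅘)² = 16/25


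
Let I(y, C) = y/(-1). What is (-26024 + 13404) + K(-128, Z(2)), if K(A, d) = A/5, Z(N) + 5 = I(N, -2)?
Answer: -63228/5 ≈ -12646.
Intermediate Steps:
I(y, C) = -y (I(y, C) = y*(-1) = -y)
Z(N) = -5 - N
K(A, d) = A/5 (K(A, d) = A*(⅕) = A/5)
(-26024 + 13404) + K(-128, Z(2)) = (-26024 + 13404) + (⅕)*(-128) = -12620 - 128/5 = -63228/5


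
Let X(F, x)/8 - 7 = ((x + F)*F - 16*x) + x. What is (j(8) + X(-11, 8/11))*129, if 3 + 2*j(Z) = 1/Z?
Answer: 19781763/176 ≈ 1.1240e+5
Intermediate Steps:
X(F, x) = 56 - 120*x + 8*F*(F + x) (X(F, x) = 56 + 8*(((x + F)*F - 16*x) + x) = 56 + 8*(((F + x)*F - 16*x) + x) = 56 + 8*((F*(F + x) - 16*x) + x) = 56 + 8*((-16*x + F*(F + x)) + x) = 56 + 8*(-15*x + F*(F + x)) = 56 + (-120*x + 8*F*(F + x)) = 56 - 120*x + 8*F*(F + x))
j(Z) = -3/2 + 1/(2*Z)
(j(8) + X(-11, 8/11))*129 = ((½)*(1 - 3*8)/8 + (56 - 960/11 + 8*(-11)² + 8*(-11)*(8/11)))*129 = ((½)*(⅛)*(1 - 24) + (56 - 960/11 + 8*121 + 8*(-11)*(8*(1/11))))*129 = ((½)*(⅛)*(-23) + (56 - 120*8/11 + 968 + 8*(-11)*(8/11)))*129 = (-23/16 + (56 - 960/11 + 968 - 64))*129 = (-23/16 + 9600/11)*129 = (153347/176)*129 = 19781763/176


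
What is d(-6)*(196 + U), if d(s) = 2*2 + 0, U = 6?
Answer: 808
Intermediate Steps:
d(s) = 4 (d(s) = 4 + 0 = 4)
d(-6)*(196 + U) = 4*(196 + 6) = 4*202 = 808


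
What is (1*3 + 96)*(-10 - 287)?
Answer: -29403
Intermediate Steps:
(1*3 + 96)*(-10 - 287) = (3 + 96)*(-297) = 99*(-297) = -29403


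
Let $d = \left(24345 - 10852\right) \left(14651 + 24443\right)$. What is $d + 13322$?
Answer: $527508664$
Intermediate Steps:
$d = 527495342$ ($d = 13493 \cdot 39094 = 527495342$)
$d + 13322 = 527495342 + 13322 = 527508664$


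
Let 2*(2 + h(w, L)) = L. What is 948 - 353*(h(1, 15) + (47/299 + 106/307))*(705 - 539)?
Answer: -32199569967/91793 ≈ -3.5078e+5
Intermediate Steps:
h(w, L) = -2 + L/2
948 - 353*(h(1, 15) + (47/299 + 106/307))*(705 - 539) = 948 - 353*((-2 + (½)*15) + (47/299 + 106/307))*(705 - 539) = 948 - 353*((-2 + 15/2) + (47*(1/299) + 106*(1/307)))*166 = 948 - 353*(11/2 + (47/299 + 106/307))*166 = 948 - 353*(11/2 + 46123/91793)*166 = 948 - 388995057*166/183586 = 948 - 353*91463427/91793 = 948 - 32286589731/91793 = -32199569967/91793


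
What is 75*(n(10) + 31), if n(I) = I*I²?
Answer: 77325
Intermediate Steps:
n(I) = I³
75*(n(10) + 31) = 75*(10³ + 31) = 75*(1000 + 31) = 75*1031 = 77325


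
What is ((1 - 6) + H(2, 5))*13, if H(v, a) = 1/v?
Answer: -117/2 ≈ -58.500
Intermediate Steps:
((1 - 6) + H(2, 5))*13 = ((1 - 6) + 1/2)*13 = (-5 + ½)*13 = -9/2*13 = -117/2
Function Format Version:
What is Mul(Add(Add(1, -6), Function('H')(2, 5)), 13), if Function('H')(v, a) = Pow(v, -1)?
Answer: Rational(-117, 2) ≈ -58.500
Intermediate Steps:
Mul(Add(Add(1, -6), Function('H')(2, 5)), 13) = Mul(Add(Add(1, -6), Pow(2, -1)), 13) = Mul(Add(-5, Rational(1, 2)), 13) = Mul(Rational(-9, 2), 13) = Rational(-117, 2)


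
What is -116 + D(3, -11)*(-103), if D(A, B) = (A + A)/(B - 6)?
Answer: -1354/17 ≈ -79.647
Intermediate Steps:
D(A, B) = 2*A/(-6 + B) (D(A, B) = (2*A)/(-6 + B) = 2*A/(-6 + B))
-116 + D(3, -11)*(-103) = -116 + (2*3/(-6 - 11))*(-103) = -116 + (2*3/(-17))*(-103) = -116 + (2*3*(-1/17))*(-103) = -116 - 6/17*(-103) = -116 + 618/17 = -1354/17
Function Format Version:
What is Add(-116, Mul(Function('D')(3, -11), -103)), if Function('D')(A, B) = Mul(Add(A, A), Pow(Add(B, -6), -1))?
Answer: Rational(-1354, 17) ≈ -79.647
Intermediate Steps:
Function('D')(A, B) = Mul(2, A, Pow(Add(-6, B), -1)) (Function('D')(A, B) = Mul(Mul(2, A), Pow(Add(-6, B), -1)) = Mul(2, A, Pow(Add(-6, B), -1)))
Add(-116, Mul(Function('D')(3, -11), -103)) = Add(-116, Mul(Mul(2, 3, Pow(Add(-6, -11), -1)), -103)) = Add(-116, Mul(Mul(2, 3, Pow(-17, -1)), -103)) = Add(-116, Mul(Mul(2, 3, Rational(-1, 17)), -103)) = Add(-116, Mul(Rational(-6, 17), -103)) = Add(-116, Rational(618, 17)) = Rational(-1354, 17)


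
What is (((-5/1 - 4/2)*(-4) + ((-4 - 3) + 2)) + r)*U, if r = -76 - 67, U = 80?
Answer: -9600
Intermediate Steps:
r = -143
(((-5/1 - 4/2)*(-4) + ((-4 - 3) + 2)) + r)*U = (((-5/1 - 4/2)*(-4) + ((-4 - 3) + 2)) - 143)*80 = (((-5*1 - 4*½)*(-4) + (-7 + 2)) - 143)*80 = (((-5 - 2)*(-4) - 5) - 143)*80 = ((-7*(-4) - 5) - 143)*80 = ((28 - 5) - 143)*80 = (23 - 143)*80 = -120*80 = -9600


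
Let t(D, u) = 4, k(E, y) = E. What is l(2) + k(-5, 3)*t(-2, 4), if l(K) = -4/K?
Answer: -22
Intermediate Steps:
l(2) + k(-5, 3)*t(-2, 4) = -4/2 - 5*4 = -4*½ - 20 = -2 - 20 = -22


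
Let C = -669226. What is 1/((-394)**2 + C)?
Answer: -1/513990 ≈ -1.9456e-6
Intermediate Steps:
1/((-394)**2 + C) = 1/((-394)**2 - 669226) = 1/(155236 - 669226) = 1/(-513990) = -1/513990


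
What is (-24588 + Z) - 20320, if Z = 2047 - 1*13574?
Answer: -56435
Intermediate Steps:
Z = -11527 (Z = 2047 - 13574 = -11527)
(-24588 + Z) - 20320 = (-24588 - 11527) - 20320 = -36115 - 20320 = -56435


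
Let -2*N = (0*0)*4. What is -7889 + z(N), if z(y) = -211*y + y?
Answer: -7889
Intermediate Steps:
N = 0 (N = -0*0*4/2 = -0*4 = -½*0 = 0)
z(y) = -210*y
-7889 + z(N) = -7889 - 210*0 = -7889 + 0 = -7889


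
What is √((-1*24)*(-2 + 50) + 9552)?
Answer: 20*√21 ≈ 91.651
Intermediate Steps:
√((-1*24)*(-2 + 50) + 9552) = √(-24*48 + 9552) = √(-1152 + 9552) = √8400 = 20*√21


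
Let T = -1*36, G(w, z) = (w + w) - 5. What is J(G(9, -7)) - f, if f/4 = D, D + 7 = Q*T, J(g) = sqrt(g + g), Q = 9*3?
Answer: 3916 + sqrt(26) ≈ 3921.1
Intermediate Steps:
G(w, z) = -5 + 2*w (G(w, z) = 2*w - 5 = -5 + 2*w)
Q = 27
J(g) = sqrt(2)*sqrt(g) (J(g) = sqrt(2*g) = sqrt(2)*sqrt(g))
T = -36
D = -979 (D = -7 + 27*(-36) = -7 - 972 = -979)
f = -3916 (f = 4*(-979) = -3916)
J(G(9, -7)) - f = sqrt(2)*sqrt(-5 + 2*9) - 1*(-3916) = sqrt(2)*sqrt(-5 + 18) + 3916 = sqrt(2)*sqrt(13) + 3916 = sqrt(26) + 3916 = 3916 + sqrt(26)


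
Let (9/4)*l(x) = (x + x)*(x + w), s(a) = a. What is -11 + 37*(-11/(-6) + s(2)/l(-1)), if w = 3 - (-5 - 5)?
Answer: 2395/48 ≈ 49.896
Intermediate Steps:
w = 13 (w = 3 - 1*(-10) = 3 + 10 = 13)
l(x) = 8*x*(13 + x)/9 (l(x) = 4*((x + x)*(x + 13))/9 = 4*((2*x)*(13 + x))/9 = 4*(2*x*(13 + x))/9 = 8*x*(13 + x)/9)
-11 + 37*(-11/(-6) + s(2)/l(-1)) = -11 + 37*(-11/(-6) + 2/(((8/9)*(-1)*(13 - 1)))) = -11 + 37*(-11*(-1/6) + 2/(((8/9)*(-1)*12))) = -11 + 37*(11/6 + 2/(-32/3)) = -11 + 37*(11/6 + 2*(-3/32)) = -11 + 37*(11/6 - 3/16) = -11 + 37*(79/48) = -11 + 2923/48 = 2395/48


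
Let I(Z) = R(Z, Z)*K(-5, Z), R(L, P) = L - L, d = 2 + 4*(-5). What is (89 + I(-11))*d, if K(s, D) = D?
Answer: -1602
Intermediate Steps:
d = -18 (d = 2 - 20 = -18)
R(L, P) = 0
I(Z) = 0 (I(Z) = 0*Z = 0)
(89 + I(-11))*d = (89 + 0)*(-18) = 89*(-18) = -1602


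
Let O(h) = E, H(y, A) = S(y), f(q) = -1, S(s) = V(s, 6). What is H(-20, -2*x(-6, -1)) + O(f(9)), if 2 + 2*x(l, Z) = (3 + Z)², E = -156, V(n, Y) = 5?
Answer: -151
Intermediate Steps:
S(s) = 5
x(l, Z) = -1 + (3 + Z)²/2
H(y, A) = 5
O(h) = -156
H(-20, -2*x(-6, -1)) + O(f(9)) = 5 - 156 = -151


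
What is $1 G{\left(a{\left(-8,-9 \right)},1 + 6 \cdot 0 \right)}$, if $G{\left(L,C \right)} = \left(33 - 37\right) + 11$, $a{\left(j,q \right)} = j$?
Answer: $7$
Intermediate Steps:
$G{\left(L,C \right)} = 7$ ($G{\left(L,C \right)} = -4 + 11 = 7$)
$1 G{\left(a{\left(-8,-9 \right)},1 + 6 \cdot 0 \right)} = 1 \cdot 7 = 7$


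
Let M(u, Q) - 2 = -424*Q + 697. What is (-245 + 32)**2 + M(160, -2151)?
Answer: 958092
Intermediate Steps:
M(u, Q) = 699 - 424*Q (M(u, Q) = 2 + (-424*Q + 697) = 2 + (697 - 424*Q) = 699 - 424*Q)
(-245 + 32)**2 + M(160, -2151) = (-245 + 32)**2 + (699 - 424*(-2151)) = (-213)**2 + (699 + 912024) = 45369 + 912723 = 958092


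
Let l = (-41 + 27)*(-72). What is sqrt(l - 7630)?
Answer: I*sqrt(6622) ≈ 81.376*I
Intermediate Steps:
l = 1008 (l = -14*(-72) = 1008)
sqrt(l - 7630) = sqrt(1008 - 7630) = sqrt(-6622) = I*sqrt(6622)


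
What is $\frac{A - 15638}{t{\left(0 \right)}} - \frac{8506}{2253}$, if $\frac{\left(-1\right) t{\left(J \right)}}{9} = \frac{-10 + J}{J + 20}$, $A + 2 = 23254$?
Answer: $\frac{3803570}{2253} \approx 1688.2$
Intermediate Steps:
$A = 23252$ ($A = -2 + 23254 = 23252$)
$t{\left(J \right)} = - \frac{9 \left(-10 + J\right)}{20 + J}$ ($t{\left(J \right)} = - 9 \frac{-10 + J}{J + 20} = - 9 \frac{-10 + J}{20 + J} = - \frac{9 \left(-10 + J\right)}{20 + J}$)
$\frac{A - 15638}{t{\left(0 \right)}} - \frac{8506}{2253} = \frac{23252 - 15638}{9 \frac{1}{20 + 0} \left(10 - 0\right)} - \frac{8506}{2253} = \frac{7614}{9 \cdot \frac{1}{20} \left(10 + 0\right)} - \frac{8506}{2253} = \frac{7614}{9 \cdot \frac{1}{20} \cdot 10} - \frac{8506}{2253} = \frac{7614}{\frac{9}{2}} - \frac{8506}{2253} = 7614 \cdot \frac{2}{9} - \frac{8506}{2253} = 1692 - \frac{8506}{2253} = \frac{3803570}{2253}$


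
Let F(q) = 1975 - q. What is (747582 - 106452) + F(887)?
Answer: 642218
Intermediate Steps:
(747582 - 106452) + F(887) = (747582 - 106452) + (1975 - 1*887) = 641130 + (1975 - 887) = 641130 + 1088 = 642218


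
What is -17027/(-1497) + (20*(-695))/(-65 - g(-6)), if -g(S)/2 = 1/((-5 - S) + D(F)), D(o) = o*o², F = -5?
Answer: 9775183/43413 ≈ 225.17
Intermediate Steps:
D(o) = o³
g(S) = -2/(-130 - S) (g(S) = -2/((-5 - S) + (-5)³) = -2/((-5 - S) - 125) = -2/(-130 - S))
-17027/(-1497) + (20*(-695))/(-65 - g(-6)) = -17027/(-1497) + (20*(-695))/(-65 - 2/(130 - 6)) = -17027*(-1/1497) - 13900/(-65 - 2/124) = 17027/1497 - 13900/(-65 - 2/124) = 17027/1497 - 13900/(-65 - 1*1/62) = 17027/1497 - 13900/(-65 - 1/62) = 17027/1497 - 13900/(-4031/62) = 17027/1497 - 13900*(-62/4031) = 17027/1497 + 6200/29 = 9775183/43413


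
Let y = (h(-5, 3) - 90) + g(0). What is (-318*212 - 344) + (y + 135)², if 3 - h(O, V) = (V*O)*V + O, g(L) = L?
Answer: -58156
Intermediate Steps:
h(O, V) = 3 - O - O*V² (h(O, V) = 3 - ((V*O)*V + O) = 3 - ((O*V)*V + O) = 3 - (O*V² + O) = 3 - (O + O*V²) = 3 + (-O - O*V²) = 3 - O - O*V²)
y = -37 (y = ((3 - 1*(-5) - 1*(-5)*3²) - 90) + 0 = ((3 + 5 - 1*(-5)*9) - 90) + 0 = ((3 + 5 + 45) - 90) + 0 = (53 - 90) + 0 = -37 + 0 = -37)
(-318*212 - 344) + (y + 135)² = (-318*212 - 344) + (-37 + 135)² = (-67416 - 344) + 98² = -67760 + 9604 = -58156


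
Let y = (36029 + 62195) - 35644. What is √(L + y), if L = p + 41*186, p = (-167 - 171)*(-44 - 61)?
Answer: 12*√734 ≈ 325.11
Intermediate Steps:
y = 62580 (y = 98224 - 35644 = 62580)
p = 35490 (p = -338*(-105) = 35490)
L = 43116 (L = 35490 + 41*186 = 35490 + 7626 = 43116)
√(L + y) = √(43116 + 62580) = √105696 = 12*√734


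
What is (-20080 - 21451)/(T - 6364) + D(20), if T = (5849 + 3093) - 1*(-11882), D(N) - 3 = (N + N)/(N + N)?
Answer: 16309/14460 ≈ 1.1279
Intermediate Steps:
D(N) = 4 (D(N) = 3 + (N + N)/(N + N) = 3 + (2*N)/((2*N)) = 3 + (2*N)*(1/(2*N)) = 3 + 1 = 4)
T = 20824 (T = 8942 + 11882 = 20824)
(-20080 - 21451)/(T - 6364) + D(20) = (-20080 - 21451)/(20824 - 6364) + 4 = -41531/14460 + 4 = 16309/14460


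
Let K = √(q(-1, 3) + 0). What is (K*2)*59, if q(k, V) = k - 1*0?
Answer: 118*I ≈ 118.0*I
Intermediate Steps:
q(k, V) = k (q(k, V) = k + 0 = k)
K = I (K = √(-1 + 0) = √(-1) = I ≈ 1.0*I)
(K*2)*59 = (I*2)*59 = (2*I)*59 = 118*I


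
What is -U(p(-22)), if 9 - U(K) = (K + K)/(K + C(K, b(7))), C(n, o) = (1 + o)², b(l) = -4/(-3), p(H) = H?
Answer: -945/149 ≈ -6.3423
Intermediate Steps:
b(l) = 4/3 (b(l) = -4*(-⅓) = 4/3)
U(K) = 9 - 2*K/(49/9 + K) (U(K) = 9 - (K + K)/(K + (1 + 4/3)²) = 9 - 2*K/(K + (7/3)²) = 9 - 2*K/(K + 49/9) = 9 - 2*K/(49/9 + K))
-U(p(-22)) = -63*(7 - 22)/(49 + 9*(-22)) = -63*(-15)/(49 - 198) = -63*(-15)/(-149) = -63*(-1)*(-15)/149 = -1*945/149 = -945/149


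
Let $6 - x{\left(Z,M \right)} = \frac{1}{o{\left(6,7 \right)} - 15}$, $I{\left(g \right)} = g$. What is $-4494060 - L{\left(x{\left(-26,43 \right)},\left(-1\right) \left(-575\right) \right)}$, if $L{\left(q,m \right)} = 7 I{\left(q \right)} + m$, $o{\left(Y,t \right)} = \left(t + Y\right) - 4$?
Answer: $- \frac{26968069}{6} \approx -4.4947 \cdot 10^{6}$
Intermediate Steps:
$o{\left(Y,t \right)} = -4 + Y + t$ ($o{\left(Y,t \right)} = \left(Y + t\right) - 4 = -4 + Y + t$)
$x{\left(Z,M \right)} = \frac{37}{6}$ ($x{\left(Z,M \right)} = 6 - \frac{1}{\left(-4 + 6 + 7\right) - 15} = 6 - \frac{1}{9 - 15} = 6 - \frac{1}{-6} = 6 - - \frac{1}{6} = 6 + \frac{1}{6} = \frac{37}{6}$)
$L{\left(q,m \right)} = m + 7 q$ ($L{\left(q,m \right)} = 7 q + m = m + 7 q$)
$-4494060 - L{\left(x{\left(-26,43 \right)},\left(-1\right) \left(-575\right) \right)} = -4494060 - \left(\left(-1\right) \left(-575\right) + 7 \cdot \frac{37}{6}\right) = -4494060 - \left(575 + \frac{259}{6}\right) = -4494060 - \frac{3709}{6} = - \frac{26968069}{6}$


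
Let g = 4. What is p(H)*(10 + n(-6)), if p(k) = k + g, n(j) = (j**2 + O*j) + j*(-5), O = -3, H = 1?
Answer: 470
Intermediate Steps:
n(j) = j**2 - 8*j (n(j) = (j**2 - 3*j) + j*(-5) = (j**2 - 3*j) - 5*j = j**2 - 8*j)
p(k) = 4 + k (p(k) = k + 4 = 4 + k)
p(H)*(10 + n(-6)) = (4 + 1)*(10 - 6*(-8 - 6)) = 5*(10 - 6*(-14)) = 5*(10 + 84) = 5*94 = 470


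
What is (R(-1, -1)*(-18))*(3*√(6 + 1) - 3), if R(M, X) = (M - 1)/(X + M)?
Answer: 54 - 54*√7 ≈ -88.871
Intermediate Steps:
R(M, X) = (-1 + M)/(M + X)
(R(-1, -1)*(-18))*(3*√(6 + 1) - 3) = (((-1 - 1)/(-1 - 1))*(-18))*(3*√(6 + 1) - 3) = ((-2/(-2))*(-18))*(3*√7 - 3) = (-½*(-2)*(-18))*(-3 + 3*√7) = (1*(-18))*(-3 + 3*√7) = -18*(-3 + 3*√7) = 54 - 54*√7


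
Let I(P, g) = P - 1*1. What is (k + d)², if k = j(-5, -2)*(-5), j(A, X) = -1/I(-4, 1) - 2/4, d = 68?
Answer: 19321/4 ≈ 4830.3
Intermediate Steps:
I(P, g) = -1 + P (I(P, g) = P - 1 = -1 + P)
j(A, X) = -3/10 (j(A, X) = -1/(-1 - 4) - 2/4 = -1/(-5) - 2*¼ = -1*(-⅕) - ½ = ⅕ - ½ = -3/10)
k = 3/2 (k = -3/10*(-5) = 3/2 ≈ 1.5000)
(k + d)² = (3/2 + 68)² = (139/2)² = 19321/4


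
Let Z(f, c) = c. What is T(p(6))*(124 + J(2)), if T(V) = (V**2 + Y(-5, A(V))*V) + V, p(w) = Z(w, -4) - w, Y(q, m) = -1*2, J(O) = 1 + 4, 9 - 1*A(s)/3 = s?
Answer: 14190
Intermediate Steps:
A(s) = 27 - 3*s
J(O) = 5
Y(q, m) = -2
p(w) = -4 - w
T(V) = V**2 - V (T(V) = (V**2 - 2*V) + V = V**2 - V)
T(p(6))*(124 + J(2)) = ((-4 - 1*6)*(-1 + (-4 - 1*6)))*(124 + 5) = ((-4 - 6)*(-1 + (-4 - 6)))*129 = -10*(-1 - 10)*129 = -10*(-11)*129 = 110*129 = 14190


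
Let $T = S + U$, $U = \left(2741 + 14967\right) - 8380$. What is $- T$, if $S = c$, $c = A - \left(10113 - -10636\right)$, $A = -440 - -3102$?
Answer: $8759$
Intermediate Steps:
$A = 2662$ ($A = -440 + 3102 = 2662$)
$c = -18087$ ($c = 2662 - \left(10113 - -10636\right) = 2662 - \left(10113 + 10636\right) = 2662 - 20749 = -18087$)
$S = -18087$
$U = 9328$ ($U = 17708 - 8380 = 9328$)
$T = -8759$ ($T = -18087 + 9328 = -8759$)
$- T = \left(-1\right) \left(-8759\right) = 8759$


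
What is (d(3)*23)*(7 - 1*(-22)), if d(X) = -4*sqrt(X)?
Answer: -2668*sqrt(3) ≈ -4621.1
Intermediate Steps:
(d(3)*23)*(7 - 1*(-22)) = (-4*sqrt(3)*23)*(7 - 1*(-22)) = (-92*sqrt(3))*(7 + 22) = -92*sqrt(3)*29 = -2668*sqrt(3)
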